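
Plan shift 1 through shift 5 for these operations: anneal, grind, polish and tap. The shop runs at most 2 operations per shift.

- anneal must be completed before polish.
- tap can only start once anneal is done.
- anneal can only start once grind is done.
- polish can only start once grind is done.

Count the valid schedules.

Splitting on anneal: it can be shift 2 (9), shift 3 (8), shift 4 (3). Listing each branch's schedules as (grind, polish, tap) by shift number:
anneal=shift 2: (1,3,3) (1,3,4) (1,3,5) (1,4,3) (1,4,4) (1,4,5) (1,5,3) (1,5,4) (1,5,5) — 9.
anneal=shift 3: (1,4,4) (1,4,5) (1,5,4) (1,5,5) (2,4,4) (2,4,5) (2,5,4) (2,5,5) — 8.
anneal=shift 4: (1,5,5) (2,5,5) (3,5,5) — 3.
Summing: 9 + 8 + 3 = 20.

20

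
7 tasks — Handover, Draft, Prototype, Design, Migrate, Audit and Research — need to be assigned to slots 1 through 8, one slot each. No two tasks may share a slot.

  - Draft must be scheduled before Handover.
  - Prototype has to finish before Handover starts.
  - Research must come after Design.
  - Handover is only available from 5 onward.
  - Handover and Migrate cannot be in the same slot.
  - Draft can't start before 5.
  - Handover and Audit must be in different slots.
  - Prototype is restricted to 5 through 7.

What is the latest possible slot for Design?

Downstream work caps Design at 7.
Design at 4 is achievable: Audit -> 2; Research -> 8; Migrate -> 1; Design -> 4; Handover -> 7; Prototype -> 5; Draft -> 6.
Nothing later works — the conflict and capacity constraints rule out every slot after 4.

4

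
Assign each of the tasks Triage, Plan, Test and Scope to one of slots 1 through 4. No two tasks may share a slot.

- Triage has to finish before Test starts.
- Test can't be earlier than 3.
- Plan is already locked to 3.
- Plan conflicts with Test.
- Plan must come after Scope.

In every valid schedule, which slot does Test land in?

4

Test's window is 3–4.
Plan is fixed at 3, and Test can't share a slot with Plan.
So Test must be 4.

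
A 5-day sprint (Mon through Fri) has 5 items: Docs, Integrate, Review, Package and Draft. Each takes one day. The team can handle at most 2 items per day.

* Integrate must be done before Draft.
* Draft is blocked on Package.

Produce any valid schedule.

Package in Mon; Review in Wed; Integrate in Mon; Draft in Tue; Docs in Tue

Checking: Integrate(Mon) before Draft(Tue); Package(Mon) before Draft(Tue); max 2 per day (cap 2).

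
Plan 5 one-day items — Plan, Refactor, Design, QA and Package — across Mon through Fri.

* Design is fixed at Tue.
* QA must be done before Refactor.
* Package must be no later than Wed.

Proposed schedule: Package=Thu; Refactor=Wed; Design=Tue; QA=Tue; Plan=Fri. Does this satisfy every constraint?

Invalid. Package must be no later than Wed.

Design is fixed at Tue — holds.
Package must be no later than Wed — violated.
QA must be done before Refactor — holds.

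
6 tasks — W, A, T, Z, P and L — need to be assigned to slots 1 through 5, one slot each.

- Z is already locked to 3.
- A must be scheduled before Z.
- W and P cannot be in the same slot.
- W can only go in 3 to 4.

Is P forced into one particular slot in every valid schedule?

P can be 1 (e.g. Z in 3, W in 3, P in 1, T in 1, A in 1, L in 1) or 2 (e.g. T=1; L=1; Z=3; W=3; A=1; P=2).

No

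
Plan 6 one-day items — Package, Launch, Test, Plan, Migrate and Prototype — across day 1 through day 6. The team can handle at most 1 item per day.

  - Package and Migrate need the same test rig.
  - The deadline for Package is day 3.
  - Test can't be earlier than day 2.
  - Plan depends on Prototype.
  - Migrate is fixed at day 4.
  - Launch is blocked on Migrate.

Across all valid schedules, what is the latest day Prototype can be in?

Downstream work caps Prototype at day 5.
Prototype at day 3 is achievable: Package -> day 1; Plan -> day 6; Launch -> day 5; Migrate -> day 4; Test -> day 2; Prototype -> day 3.
Nothing later works — the conflict and capacity constraints rule out every day after day 3.

day 3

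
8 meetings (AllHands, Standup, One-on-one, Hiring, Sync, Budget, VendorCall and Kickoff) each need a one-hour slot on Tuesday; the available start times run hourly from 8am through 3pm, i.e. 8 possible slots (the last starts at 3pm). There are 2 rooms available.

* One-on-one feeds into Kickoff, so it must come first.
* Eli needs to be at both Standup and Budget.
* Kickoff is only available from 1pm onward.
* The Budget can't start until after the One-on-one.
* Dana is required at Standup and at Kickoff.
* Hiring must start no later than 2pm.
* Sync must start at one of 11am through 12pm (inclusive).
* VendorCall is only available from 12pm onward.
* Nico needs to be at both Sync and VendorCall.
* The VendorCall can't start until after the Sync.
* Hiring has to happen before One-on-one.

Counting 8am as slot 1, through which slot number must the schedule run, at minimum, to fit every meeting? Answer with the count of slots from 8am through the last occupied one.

6 slots

The precedence chain requires at least 3 distinct slots.
With at most 2 per slot and 8 meetings, at least 4 slots are needed.
Kickoff can't be placed before 1pm — that is slot 6 counting from 8am — so the schedule must run through at least 6 slots.
6 works (last occupied slot: 1pm): for example AllHands in 8am; Sync in 11am; Standup in 9am; One-on-one in 9am; Kickoff in 1pm; Hiring in 8am; VendorCall in 12pm; Budget in 10am.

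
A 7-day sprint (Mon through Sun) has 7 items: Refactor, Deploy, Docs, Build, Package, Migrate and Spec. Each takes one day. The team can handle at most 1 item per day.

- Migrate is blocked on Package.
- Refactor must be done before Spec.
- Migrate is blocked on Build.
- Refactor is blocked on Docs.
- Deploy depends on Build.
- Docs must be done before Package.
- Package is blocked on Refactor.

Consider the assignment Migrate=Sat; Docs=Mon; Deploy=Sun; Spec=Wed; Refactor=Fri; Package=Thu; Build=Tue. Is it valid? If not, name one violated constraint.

Invalid. Refactor must be done before Spec.

The team can handle at most 1 item per day — holds.
Docs must be done before Package — holds.
Deploy depends on Build — holds.
Migrate is blocked on Package — holds.
Migrate is blocked on Build — holds.
Refactor is blocked on Docs — holds.
Refactor must be done before Spec — violated.
Package is blocked on Refactor — violated.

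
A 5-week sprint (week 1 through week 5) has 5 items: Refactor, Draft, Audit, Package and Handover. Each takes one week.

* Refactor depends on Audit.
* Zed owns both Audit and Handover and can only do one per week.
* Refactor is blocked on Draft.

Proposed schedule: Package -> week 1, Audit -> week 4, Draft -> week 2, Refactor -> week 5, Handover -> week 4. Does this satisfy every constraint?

No. Zed owns both Audit and Handover and can only do one per week is not satisfied.

Refactor is blocked on Draft — holds.
Zed owns both Audit and Handover and can only do one per week — violated.
Refactor depends on Audit — holds.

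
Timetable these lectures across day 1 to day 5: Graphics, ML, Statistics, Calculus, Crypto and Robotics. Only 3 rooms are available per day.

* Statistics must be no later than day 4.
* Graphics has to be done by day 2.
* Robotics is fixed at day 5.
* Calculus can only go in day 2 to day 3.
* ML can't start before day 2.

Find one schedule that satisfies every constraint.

ML -> day 2, Statistics -> day 1, Robotics -> day 5, Calculus -> day 2, Graphics -> day 1, Crypto -> day 1

Checking: Statistics=day 1 in [day 1,day 4]; Robotics=day 5 in [day 5,day 5]; Calculus=day 2 in [day 2,day 3]; Graphics=day 1 in [day 1,day 2]; ML=day 2 in [day 2,day 5]; max 3 per day (cap 3).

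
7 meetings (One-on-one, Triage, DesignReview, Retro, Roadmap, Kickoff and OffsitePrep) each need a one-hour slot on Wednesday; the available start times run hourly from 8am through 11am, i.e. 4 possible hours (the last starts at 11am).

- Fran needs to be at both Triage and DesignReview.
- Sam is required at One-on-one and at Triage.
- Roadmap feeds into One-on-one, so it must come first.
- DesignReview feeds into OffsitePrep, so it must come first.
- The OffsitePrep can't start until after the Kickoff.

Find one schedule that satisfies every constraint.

Retro in 8am; Triage in 10am; OffsitePrep in 9am; DesignReview in 8am; Kickoff in 8am; Roadmap in 8am; One-on-one in 9am

Checking: DesignReview(8am) before OffsitePrep(9am); Kickoff(8am) before OffsitePrep(9am); Roadmap(8am) before One-on-one(9am); Triage(10am) != DesignReview(8am); One-on-one(9am) != Triage(10am).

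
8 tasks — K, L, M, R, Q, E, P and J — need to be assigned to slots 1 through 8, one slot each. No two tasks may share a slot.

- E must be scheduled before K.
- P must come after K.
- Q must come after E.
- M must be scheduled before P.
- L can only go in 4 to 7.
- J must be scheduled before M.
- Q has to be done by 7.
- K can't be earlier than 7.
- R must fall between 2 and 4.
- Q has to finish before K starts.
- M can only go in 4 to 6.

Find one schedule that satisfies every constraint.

J in 3; E in 1; Q in 6; L in 5; M in 4; P in 8; R in 2; K in 7

Checking: M(4) before P(8); K(7) before P(8); J(3) before M(4); E(1) before K(7); Q(6) before K(7); E(1) before Q(6); K=7 in [7,8]; M=4 in [4,6]; Q=6 in [1,7]; R=2 in [2,4]; L=5 in [4,7]; max 1 per slot (cap 1).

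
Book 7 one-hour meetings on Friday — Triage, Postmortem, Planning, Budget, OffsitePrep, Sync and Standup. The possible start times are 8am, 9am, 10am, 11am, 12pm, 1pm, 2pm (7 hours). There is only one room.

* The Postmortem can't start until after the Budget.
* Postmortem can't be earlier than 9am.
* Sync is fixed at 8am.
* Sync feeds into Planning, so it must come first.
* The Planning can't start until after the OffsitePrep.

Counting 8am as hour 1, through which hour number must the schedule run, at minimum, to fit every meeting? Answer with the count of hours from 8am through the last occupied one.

The precedence chain requires at least 2 distinct hours.
With at most 1 per hour and 7 meetings, at least 7 hours are needed.
7 works (last occupied hour: 2pm): for example Triage -> 1pm, Standup -> 2pm, Planning -> 12pm, OffsitePrep -> 11am, Sync -> 8am, Budget -> 9am, Postmortem -> 10am.

7 hours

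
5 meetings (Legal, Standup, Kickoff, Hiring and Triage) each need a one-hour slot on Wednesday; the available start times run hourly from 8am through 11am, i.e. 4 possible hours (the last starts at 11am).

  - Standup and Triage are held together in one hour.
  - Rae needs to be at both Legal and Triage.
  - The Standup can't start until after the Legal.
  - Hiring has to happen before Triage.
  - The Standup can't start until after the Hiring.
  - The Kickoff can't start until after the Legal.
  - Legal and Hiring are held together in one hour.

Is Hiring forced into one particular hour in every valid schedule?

Hiring can be 8am (e.g. Standup -> 9am; Legal -> 8am; Hiring -> 8am; Triage -> 9am; Kickoff -> 9am) or 9am (e.g. Standup -> 10am, Triage -> 10am, Hiring -> 9am, Kickoff -> 10am, Legal -> 9am).

No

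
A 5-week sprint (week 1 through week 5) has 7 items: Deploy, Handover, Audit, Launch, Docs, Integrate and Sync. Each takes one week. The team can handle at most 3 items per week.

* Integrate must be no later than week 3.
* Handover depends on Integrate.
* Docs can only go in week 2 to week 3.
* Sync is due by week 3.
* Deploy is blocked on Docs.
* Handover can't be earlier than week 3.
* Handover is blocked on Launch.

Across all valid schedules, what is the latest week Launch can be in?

Downstream work caps Launch at week 4.
Launch at week 4 is achievable: Deploy in week 3, Launch in week 4, Integrate in week 1, Handover in week 5, Sync in week 1, Audit in week 1, Docs in week 2.

week 4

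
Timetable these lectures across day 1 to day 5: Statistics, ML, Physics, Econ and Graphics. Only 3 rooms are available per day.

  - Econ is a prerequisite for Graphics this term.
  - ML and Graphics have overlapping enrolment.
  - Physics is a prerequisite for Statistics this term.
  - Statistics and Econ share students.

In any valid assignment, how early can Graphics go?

Precedence pushes Graphics to at least day 2.
Graphics at day 2 is achievable: Econ in day 1, Graphics in day 2, Physics in day 1, Statistics in day 2, ML in day 1.

day 2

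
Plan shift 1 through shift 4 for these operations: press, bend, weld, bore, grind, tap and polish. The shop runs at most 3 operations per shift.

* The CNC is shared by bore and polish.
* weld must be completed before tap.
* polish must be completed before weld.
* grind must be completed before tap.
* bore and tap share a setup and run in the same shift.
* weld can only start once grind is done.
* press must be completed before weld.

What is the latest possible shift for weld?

shift 3

Precedence pushes weld to at least shift 2; downstream work caps weld at shift 3.
weld at shift 3 is achievable: bore in shift 4; weld in shift 3; polish in shift 1; press in shift 1; grind in shift 1; bend in shift 2; tap in shift 4.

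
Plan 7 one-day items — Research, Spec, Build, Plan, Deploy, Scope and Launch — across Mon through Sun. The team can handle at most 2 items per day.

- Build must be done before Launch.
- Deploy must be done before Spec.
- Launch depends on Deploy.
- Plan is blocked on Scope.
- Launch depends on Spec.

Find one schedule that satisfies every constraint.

Launch in Wed, Deploy in Mon, Build in Mon, Plan in Wed, Research in Thu, Spec in Tue, Scope in Tue

Checking: Deploy(Mon) before Spec(Tue); Scope(Tue) before Plan(Wed); Spec(Tue) before Launch(Wed); Deploy(Mon) before Launch(Wed); Build(Mon) before Launch(Wed); max 2 per day (cap 2).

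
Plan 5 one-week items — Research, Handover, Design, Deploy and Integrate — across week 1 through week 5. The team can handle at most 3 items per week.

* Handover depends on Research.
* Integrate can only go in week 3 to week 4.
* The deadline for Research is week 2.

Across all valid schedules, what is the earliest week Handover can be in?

Precedence pushes Handover to at least week 2.
Handover at week 2 is achievable: Deploy in week 1, Handover in week 2, Design in week 1, Research in week 1, Integrate in week 3.

week 2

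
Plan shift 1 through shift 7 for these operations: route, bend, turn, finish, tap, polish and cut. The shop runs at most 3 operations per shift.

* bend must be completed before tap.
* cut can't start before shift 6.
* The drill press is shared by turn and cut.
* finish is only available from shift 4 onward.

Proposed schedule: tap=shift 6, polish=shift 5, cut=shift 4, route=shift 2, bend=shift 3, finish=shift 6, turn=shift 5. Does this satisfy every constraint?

The shop runs at most 3 operations per shift — holds.
bend must be completed before tap — holds.
cut can't start before shift 6 — violated.
The drill press is shared by turn and cut — holds.
finish is only available from shift 4 onward — holds.

No — it violates: cut can't start before shift 6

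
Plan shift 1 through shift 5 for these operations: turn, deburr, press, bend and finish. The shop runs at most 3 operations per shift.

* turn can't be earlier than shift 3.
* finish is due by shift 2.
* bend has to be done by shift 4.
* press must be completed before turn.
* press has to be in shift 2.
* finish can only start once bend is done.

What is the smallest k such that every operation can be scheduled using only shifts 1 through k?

The precedence chain requires at least 2 distinct shifts.
With at most 3 per shift and 5 operations, at least 2 shifts are needed.
turn can't be placed before shift 3, so the schedule must run through at least shift 3.
3 works (last occupied shift: shift 3): for example deburr in shift 1, turn in shift 3, bend in shift 1, press in shift 2, finish in shift 2.

3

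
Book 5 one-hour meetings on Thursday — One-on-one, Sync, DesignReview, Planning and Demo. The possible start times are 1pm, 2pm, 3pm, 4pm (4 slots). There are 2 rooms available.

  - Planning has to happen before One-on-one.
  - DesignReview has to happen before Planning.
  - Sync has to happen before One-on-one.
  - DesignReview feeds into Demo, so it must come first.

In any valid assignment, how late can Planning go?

3pm

Precedence pushes Planning to at least 2pm; downstream work caps Planning at 3pm.
Planning at 3pm is achievable: Sync=1pm, Demo=2pm, DesignReview=1pm, Planning=3pm, One-on-one=4pm.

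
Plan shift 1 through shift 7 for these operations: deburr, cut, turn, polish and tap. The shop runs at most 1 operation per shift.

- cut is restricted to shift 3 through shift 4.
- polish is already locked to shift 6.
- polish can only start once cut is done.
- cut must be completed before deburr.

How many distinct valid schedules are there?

60

Splitting on deburr: it can be shift 4 (12), shift 5 (24), shift 7 (24). Listing each branch's schedules as (cut, turn, polish, tap) by shift number:
deburr=shift 4: (3,1,6,2) (3,1,6,5) (3,1,6,7) (3,2,6,1) (3,2,6,5) (3,2,6,7) (3,5,6,1) (3,5,6,2) (3,5,6,7) (3,7,6,1) (3,7,6,2) (3,7,6,5) — 12.
deburr=shift 5: (3,1,6,2) (3,1,6,4) (3,1,6,7) (3,2,6,1) (3,2,6,4) (3,2,6,7) (3,4,6,1) (3,4,6,2) (3,4,6,7) (3,7,6,1) (3,7,6,2) (3,7,6,4) (4,1,6,2) (4,1,6,3) (4,1,6,7) (4,2,6,1) (4,2,6,3) (4,2,6,7) (4,3,6,1) (4,3,6,2) (4,3,6,7) (4,7,6,1) (4,7,6,2) (4,7,6,3) — 24.
deburr=shift 7: (3,1,6,2) (3,1,6,4) (3,1,6,5) (3,2,6,1) (3,2,6,4) (3,2,6,5) (3,4,6,1) (3,4,6,2) (3,4,6,5) (3,5,6,1) (3,5,6,2) (3,5,6,4) (4,1,6,2) (4,1,6,3) (4,1,6,5) (4,2,6,1) (4,2,6,3) (4,2,6,5) (4,3,6,1) (4,3,6,2) (4,3,6,5) (4,5,6,1) (4,5,6,2) (4,5,6,3) — 24.
Summing: 12 + 24 + 24 = 60.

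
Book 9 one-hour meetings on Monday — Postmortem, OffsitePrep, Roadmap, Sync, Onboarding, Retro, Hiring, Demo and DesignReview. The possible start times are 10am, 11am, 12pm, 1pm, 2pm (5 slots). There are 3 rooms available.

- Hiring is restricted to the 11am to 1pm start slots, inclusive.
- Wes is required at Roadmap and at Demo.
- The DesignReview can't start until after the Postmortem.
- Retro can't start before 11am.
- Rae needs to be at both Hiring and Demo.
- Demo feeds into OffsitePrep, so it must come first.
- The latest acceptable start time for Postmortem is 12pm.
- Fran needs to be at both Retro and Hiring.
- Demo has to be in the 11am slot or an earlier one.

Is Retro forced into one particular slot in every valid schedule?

No

Retro can be 11am (e.g. OffsitePrep in 11am, Postmortem in 10am, Sync in 10am, Demo in 10am, Onboarding in 12pm, Roadmap in 12pm, Hiring in 12pm, Retro in 11am, DesignReview in 11am) or 12pm (e.g. Sync in 10am, Roadmap in 12pm, DesignReview in 11am, Hiring in 11am, Retro in 12pm, Demo in 10am, OffsitePrep in 11am, Postmortem in 10am, Onboarding in 12pm).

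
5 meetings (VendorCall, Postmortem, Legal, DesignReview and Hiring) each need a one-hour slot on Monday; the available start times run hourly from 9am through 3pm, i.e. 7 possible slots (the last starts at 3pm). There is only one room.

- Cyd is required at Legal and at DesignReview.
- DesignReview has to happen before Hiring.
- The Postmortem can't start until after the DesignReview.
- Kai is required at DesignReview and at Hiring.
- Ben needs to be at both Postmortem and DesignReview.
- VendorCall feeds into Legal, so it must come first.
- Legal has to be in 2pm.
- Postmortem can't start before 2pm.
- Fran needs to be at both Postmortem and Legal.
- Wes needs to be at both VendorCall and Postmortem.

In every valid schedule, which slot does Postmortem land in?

Postmortem's window is 2pm–3pm.
Legal is fixed at 2pm, and Postmortem can't share a slot with Legal.
So Postmortem must be 3pm.

3pm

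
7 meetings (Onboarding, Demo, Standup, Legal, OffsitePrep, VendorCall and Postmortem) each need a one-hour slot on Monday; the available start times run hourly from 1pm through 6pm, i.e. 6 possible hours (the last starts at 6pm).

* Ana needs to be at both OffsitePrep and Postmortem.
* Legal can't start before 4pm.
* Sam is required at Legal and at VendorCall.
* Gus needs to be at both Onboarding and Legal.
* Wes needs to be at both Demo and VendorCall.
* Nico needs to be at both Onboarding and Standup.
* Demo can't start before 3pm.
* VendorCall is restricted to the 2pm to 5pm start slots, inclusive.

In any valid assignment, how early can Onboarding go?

Onboarding at 1pm is achievable: Postmortem in 2pm, OffsitePrep in 1pm, VendorCall in 2pm, Standup in 2pm, Onboarding in 1pm, Demo in 3pm, Legal in 4pm.

1pm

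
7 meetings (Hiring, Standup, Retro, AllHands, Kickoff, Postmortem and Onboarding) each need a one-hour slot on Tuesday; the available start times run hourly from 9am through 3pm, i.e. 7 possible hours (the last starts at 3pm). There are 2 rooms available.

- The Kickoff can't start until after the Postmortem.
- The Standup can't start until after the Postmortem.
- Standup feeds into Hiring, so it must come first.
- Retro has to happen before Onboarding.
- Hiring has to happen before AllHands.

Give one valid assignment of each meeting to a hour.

AllHands -> 12pm, Postmortem -> 9am, Kickoff -> 10am, Retro -> 9am, Hiring -> 11am, Standup -> 10am, Onboarding -> 11am

Checking: Postmortem(9am) before Standup(10am); Postmortem(9am) before Kickoff(10am); Retro(9am) before Onboarding(11am); Hiring(11am) before AllHands(12pm); Standup(10am) before Hiring(11am); max 2 per hour (cap 2).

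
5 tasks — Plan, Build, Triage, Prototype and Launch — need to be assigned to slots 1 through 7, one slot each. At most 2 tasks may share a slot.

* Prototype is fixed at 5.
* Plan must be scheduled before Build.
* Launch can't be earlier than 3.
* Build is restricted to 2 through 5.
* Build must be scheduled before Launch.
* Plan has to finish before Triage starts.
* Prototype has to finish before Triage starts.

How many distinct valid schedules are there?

Splitting on Plan: it can be 1 (28), 2 (18), 3 (10), 4 (4). Listing each branch's schedules as (Build, Triage, Prototype, Launch):
Plan=1: (2,6,5,3) (2,6,5,4) (2,6,5,5) (2,6,5,6) (2,6,5,7) (2,7,5,3) (2,7,5,4) (2,7,5,5) (2,7,5,6) (2,7,5,7) (3,6,5,4) (3,6,5,5) (3,6,5,6) (3,6,5,7) (3,7,5,4) (3,7,5,5) (3,7,5,6) (3,7,5,7) (4,6,5,5) (4,6,5,6) (4,6,5,7) (4,7,5,5) (4,7,5,6) (4,7,5,7) (5,6,5,6) (5,6,5,7) (5,7,5,6) (5,7,5,7) — 28.
Plan=2: (3,6,5,4) (3,6,5,5) (3,6,5,6) (3,6,5,7) (3,7,5,4) (3,7,5,5) (3,7,5,6) (3,7,5,7) (4,6,5,5) (4,6,5,6) (4,6,5,7) (4,7,5,5) (4,7,5,6) (4,7,5,7) (5,6,5,6) (5,6,5,7) (5,7,5,6) (5,7,5,7) — 18.
Plan=3: (4,6,5,5) (4,6,5,6) (4,6,5,7) (4,7,5,5) (4,7,5,6) (4,7,5,7) (5,6,5,6) (5,6,5,7) (5,7,5,6) (5,7,5,7) — 10.
Plan=4: (5,6,5,6) (5,6,5,7) (5,7,5,6) (5,7,5,7) — 4.
Summing: 28 + 18 + 10 + 4 = 60.

60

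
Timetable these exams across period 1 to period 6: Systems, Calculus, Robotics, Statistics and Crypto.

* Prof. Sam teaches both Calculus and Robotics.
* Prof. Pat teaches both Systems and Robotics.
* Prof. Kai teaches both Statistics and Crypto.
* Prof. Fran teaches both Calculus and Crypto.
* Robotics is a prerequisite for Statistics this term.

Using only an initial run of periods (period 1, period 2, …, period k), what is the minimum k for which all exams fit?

2 periods

The precedence chain requires at least 2 distinct periods.
2 works (last occupied period: period 2): for example Calculus=period 2, Robotics=period 1, Crypto=period 1, Statistics=period 2, Systems=period 2.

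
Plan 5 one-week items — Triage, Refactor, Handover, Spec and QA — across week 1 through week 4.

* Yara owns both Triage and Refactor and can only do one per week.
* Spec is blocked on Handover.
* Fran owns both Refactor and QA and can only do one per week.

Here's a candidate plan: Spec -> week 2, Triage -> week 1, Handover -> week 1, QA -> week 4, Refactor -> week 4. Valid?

Spec is blocked on Handover — holds.
Fran owns both Refactor and QA and can only do one per week — violated.
Yara owns both Triage and Refactor and can only do one per week — holds.

Invalid. Fran owns both Refactor and QA and can only do one per week.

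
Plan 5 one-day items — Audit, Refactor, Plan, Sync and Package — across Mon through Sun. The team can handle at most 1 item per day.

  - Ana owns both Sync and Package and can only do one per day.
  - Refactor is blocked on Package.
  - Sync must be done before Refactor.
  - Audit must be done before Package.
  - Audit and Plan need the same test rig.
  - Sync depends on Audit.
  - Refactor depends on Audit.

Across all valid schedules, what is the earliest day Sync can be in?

Tue

Precedence pushes Sync to at least Tue; downstream work caps Sync at Sat.
Sync at Tue is achievable: Refactor -> Thu, Package -> Wed, Plan -> Fri, Audit -> Mon, Sync -> Tue.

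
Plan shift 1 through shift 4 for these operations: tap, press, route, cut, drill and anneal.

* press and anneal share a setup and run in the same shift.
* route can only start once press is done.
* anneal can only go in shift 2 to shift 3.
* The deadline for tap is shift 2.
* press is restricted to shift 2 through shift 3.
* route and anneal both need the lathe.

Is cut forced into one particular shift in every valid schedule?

No

cut can be shift 1 (e.g. drill in shift 1, tap in shift 1, press in shift 2, anneal in shift 2, cut in shift 1, route in shift 3) or shift 2 (e.g. press -> shift 2, drill -> shift 1, tap -> shift 1, cut -> shift 2, anneal -> shift 2, route -> shift 3).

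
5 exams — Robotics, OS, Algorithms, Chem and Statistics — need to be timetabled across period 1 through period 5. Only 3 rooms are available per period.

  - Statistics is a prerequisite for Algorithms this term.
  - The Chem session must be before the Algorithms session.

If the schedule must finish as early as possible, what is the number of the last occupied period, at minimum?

The precedence chain requires at least 2 distinct periods.
With at most 3 per period and 5 exams, at least 2 periods are needed.
2 works (last occupied period: period 2): for example OS=period 2; Statistics=period 1; Chem=period 1; Robotics=period 1; Algorithms=period 2.

2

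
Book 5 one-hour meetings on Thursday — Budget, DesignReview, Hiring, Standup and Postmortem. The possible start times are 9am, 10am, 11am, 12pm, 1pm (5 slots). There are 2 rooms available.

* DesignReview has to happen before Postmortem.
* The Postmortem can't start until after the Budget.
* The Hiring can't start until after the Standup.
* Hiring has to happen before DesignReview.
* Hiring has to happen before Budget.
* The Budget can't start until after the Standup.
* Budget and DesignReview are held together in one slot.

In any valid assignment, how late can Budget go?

12pm

Precedence pushes Budget to at least 11am; downstream work caps Budget at 12pm.
Budget at 12pm is achievable: Hiring -> 10am, Postmortem -> 1pm, Budget -> 12pm, Standup -> 9am, DesignReview -> 12pm.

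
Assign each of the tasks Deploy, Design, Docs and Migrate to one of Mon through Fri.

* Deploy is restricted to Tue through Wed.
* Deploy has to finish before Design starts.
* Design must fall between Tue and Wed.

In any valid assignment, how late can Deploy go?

Tue

Deploy is available from Tue; Deploy's own window allows nothing later than Wed; downstream work caps Deploy at Tue.
Deploy at Tue is achievable: Docs -> Mon, Deploy -> Tue, Design -> Wed, Migrate -> Mon.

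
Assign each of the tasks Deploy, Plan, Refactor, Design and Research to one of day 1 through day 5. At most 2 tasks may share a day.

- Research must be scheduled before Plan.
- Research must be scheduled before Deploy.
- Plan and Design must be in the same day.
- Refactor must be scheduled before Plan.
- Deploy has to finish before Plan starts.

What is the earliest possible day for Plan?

Precedence pushes Plan to at least day 3.
Plan at day 3 is achievable: Deploy -> day 2; Refactor -> day 1; Design -> day 3; Plan -> day 3; Research -> day 1.

day 3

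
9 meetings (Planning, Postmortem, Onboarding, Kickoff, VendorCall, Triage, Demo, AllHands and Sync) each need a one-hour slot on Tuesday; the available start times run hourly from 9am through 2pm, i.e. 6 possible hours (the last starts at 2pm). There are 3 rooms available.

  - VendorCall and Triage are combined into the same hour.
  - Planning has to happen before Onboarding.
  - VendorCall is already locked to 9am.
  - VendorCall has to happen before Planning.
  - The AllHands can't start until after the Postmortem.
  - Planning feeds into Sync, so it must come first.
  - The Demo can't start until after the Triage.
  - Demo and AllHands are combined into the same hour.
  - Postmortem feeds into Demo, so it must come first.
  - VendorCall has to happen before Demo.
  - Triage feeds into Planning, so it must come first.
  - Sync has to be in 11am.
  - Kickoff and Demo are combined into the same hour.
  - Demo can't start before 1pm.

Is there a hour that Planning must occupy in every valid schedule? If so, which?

10am

VendorCall is fixed at 9am and must come before Planning, so Planning is at least 10am.
Sync is fixed at 11am and must come after Planning, so Planning is at most 10am.
So Planning must be 10am.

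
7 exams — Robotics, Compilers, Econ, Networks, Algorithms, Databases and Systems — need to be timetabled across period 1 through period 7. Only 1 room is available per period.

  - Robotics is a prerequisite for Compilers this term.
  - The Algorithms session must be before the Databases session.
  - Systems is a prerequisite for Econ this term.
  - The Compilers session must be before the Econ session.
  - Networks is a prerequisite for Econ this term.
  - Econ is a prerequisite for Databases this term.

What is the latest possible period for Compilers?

Precedence pushes Compilers to at least period 2; downstream work caps Compilers at period 5.
Compilers at period 5 is achievable: Systems -> period 4; Databases -> period 7; Econ -> period 6; Compilers -> period 5; Robotics -> period 1; Networks -> period 2; Algorithms -> period 3.

period 5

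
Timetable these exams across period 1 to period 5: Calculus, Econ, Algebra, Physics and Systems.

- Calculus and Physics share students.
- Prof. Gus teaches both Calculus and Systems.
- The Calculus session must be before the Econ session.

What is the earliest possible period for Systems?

period 1

Systems at period 1 is achievable: Physics -> period 1; Algebra -> period 1; Systems -> period 1; Calculus -> period 2; Econ -> period 3.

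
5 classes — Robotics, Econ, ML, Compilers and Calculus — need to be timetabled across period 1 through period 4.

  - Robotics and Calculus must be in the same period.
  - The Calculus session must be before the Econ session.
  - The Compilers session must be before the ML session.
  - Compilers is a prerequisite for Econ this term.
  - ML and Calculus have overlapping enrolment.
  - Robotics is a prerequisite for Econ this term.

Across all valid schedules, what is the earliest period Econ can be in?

period 2

Precedence pushes Econ to at least period 2.
Econ at period 2 is achievable: Robotics=period 1; Econ=period 2; ML=period 2; Calculus=period 1; Compilers=period 1.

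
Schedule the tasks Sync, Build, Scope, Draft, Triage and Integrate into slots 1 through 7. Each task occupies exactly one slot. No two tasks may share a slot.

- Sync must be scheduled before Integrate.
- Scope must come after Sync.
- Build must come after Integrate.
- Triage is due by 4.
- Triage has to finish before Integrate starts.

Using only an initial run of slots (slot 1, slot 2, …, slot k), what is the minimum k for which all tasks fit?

6 slots

The precedence chain requires at least 3 distinct slots.
With at most 1 per slot and 6 tasks, at least 6 slots are needed.
6 works (last occupied slot: 6): for example Build in 4; Integrate in 3; Sync in 2; Scope in 5; Triage in 1; Draft in 6.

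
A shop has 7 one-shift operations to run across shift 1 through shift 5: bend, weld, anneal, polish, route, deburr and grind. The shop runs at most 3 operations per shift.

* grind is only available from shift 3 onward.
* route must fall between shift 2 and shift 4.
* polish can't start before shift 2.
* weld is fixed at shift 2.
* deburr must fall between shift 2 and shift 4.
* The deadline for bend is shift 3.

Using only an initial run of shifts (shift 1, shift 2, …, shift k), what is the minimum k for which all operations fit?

With at most 3 per shift and 7 operations, at least 3 shifts are needed.
grind can't be placed before shift 3, so the schedule must run through at least shift 3.
3 works (last occupied shift: shift 3): for example anneal=shift 1; bend=shift 1; grind=shift 3; route=shift 2; polish=shift 2; deburr=shift 3; weld=shift 2.

3 shifts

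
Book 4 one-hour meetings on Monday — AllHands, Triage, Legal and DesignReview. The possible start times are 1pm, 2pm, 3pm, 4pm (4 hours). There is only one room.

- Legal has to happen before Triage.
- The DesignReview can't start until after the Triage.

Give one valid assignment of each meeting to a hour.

Triage -> 2pm, DesignReview -> 3pm, Legal -> 1pm, AllHands -> 4pm

Checking: Legal(1pm) before Triage(2pm); Triage(2pm) before DesignReview(3pm); max 1 per hour (cap 1).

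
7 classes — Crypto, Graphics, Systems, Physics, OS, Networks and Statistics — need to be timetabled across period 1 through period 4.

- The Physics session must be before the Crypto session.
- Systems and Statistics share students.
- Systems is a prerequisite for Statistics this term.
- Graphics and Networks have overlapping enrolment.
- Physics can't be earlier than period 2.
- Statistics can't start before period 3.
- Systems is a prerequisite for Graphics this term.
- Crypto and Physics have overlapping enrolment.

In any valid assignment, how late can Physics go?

Physics is available from period 2; downstream work caps Physics at period 3.
Physics at period 3 is achievable: OS -> period 1; Systems -> period 1; Physics -> period 3; Statistics -> period 3; Graphics -> period 2; Crypto -> period 4; Networks -> period 1.

period 3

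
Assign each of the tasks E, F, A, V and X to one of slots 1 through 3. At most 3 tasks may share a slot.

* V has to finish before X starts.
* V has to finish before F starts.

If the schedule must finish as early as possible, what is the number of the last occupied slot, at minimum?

The precedence chain requires at least 2 distinct slots.
With at most 3 per slot and 5 tasks, at least 2 slots are needed.
2 works (last occupied slot: 2): for example V in 1, E in 1, F in 2, A in 1, X in 2.

2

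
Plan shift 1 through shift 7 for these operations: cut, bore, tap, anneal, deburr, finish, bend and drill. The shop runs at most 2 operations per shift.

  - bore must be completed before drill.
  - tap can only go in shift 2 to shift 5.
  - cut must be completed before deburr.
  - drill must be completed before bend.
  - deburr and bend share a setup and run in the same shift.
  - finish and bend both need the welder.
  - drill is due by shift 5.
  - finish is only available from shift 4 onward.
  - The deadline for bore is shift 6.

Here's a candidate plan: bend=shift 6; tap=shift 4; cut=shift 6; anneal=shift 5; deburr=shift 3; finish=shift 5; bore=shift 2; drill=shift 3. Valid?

deburr and bend share a setup and run in the same shift — violated.
finish is only available from shift 4 onward — holds.
drill is due by shift 5 — holds.
tap can only go in shift 2 to shift 5 — holds.
cut must be completed before deburr — violated.
finish and bend both need the welder — holds.
The shop runs at most 2 operations per shift — holds.
The deadline for bore is shift 6 — holds.
drill must be completed before bend — holds.
bore must be completed before drill — holds.

No — it violates: cut must be completed before deburr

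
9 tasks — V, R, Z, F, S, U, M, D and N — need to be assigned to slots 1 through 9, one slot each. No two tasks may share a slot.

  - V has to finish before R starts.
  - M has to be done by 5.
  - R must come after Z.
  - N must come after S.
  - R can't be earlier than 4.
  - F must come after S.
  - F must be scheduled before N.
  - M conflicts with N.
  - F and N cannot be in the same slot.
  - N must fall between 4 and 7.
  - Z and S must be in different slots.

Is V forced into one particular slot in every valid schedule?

V can be 1 (e.g. U -> 8; V -> 1; S -> 2; M -> 5; R -> 7; D -> 9; Z -> 6; N -> 4; F -> 3) or 2 (e.g. U -> 8; M -> 5; Z -> 6; R -> 7; D -> 9; F -> 3; V -> 2; S -> 1; N -> 4).

No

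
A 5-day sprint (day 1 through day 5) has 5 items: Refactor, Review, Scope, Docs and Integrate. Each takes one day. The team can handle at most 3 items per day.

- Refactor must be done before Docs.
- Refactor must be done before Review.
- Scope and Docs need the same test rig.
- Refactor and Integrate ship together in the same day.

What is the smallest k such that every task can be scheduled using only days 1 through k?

The precedence chain requires at least 2 distinct days.
With at most 3 per day and 5 tasks, at least 2 days are needed.
2 works (last occupied day: day 2): for example Refactor -> day 1; Scope -> day 1; Docs -> day 2; Integrate -> day 1; Review -> day 2.

2 days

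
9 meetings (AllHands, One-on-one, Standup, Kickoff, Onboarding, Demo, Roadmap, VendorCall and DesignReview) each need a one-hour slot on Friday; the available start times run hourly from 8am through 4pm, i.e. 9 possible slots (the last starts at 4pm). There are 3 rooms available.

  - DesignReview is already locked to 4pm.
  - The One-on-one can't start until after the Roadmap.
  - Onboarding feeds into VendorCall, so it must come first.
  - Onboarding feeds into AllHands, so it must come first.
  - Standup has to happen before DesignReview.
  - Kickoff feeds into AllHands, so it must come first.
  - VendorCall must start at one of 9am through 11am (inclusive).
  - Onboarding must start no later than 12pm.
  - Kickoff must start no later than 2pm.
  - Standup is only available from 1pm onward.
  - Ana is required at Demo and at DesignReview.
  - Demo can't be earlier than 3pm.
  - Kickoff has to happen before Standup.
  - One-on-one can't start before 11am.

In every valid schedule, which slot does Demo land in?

3pm

Demo's window is 3pm–4pm.
DesignReview is fixed at 4pm, and Demo can't share a slot with DesignReview.
So Demo must be 3pm.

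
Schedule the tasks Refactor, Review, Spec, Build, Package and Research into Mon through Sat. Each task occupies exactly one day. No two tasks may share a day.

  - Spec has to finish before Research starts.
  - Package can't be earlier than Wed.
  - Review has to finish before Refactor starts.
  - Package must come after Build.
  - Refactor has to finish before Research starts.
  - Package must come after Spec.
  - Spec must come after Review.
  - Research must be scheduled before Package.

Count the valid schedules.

Splitting on Refactor: it can be Tue (3), Wed (4), Thu (3). Listing each branch's schedules as (Review, Spec, Build, Package, Research):
Refactor=Tue: (Mon,Wed,Thu,Sat,Fri) (Mon,Wed,Fri,Sat,Thu) (Mon,Thu,Wed,Sat,Fri) — 3.
Refactor=Wed: (Mon,Tue,Thu,Sat,Fri) (Mon,Tue,Fri,Sat,Thu) (Mon,Thu,Tue,Sat,Fri) (Tue,Thu,Mon,Sat,Fri) — 4.
Refactor=Thu: (Mon,Tue,Wed,Sat,Fri) (Mon,Wed,Tue,Sat,Fri) (Tue,Wed,Mon,Sat,Fri) — 3.
Summing: 3 + 4 + 3 = 10.

10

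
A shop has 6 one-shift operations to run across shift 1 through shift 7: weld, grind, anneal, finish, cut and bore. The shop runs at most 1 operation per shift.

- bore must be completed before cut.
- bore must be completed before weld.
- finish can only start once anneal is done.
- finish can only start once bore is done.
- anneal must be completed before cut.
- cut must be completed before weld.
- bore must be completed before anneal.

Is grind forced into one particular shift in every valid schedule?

grind can be shift 1 (e.g. finish=shift 6, weld=shift 5, bore=shift 2, anneal=shift 3, cut=shift 4, grind=shift 1) or shift 2 (e.g. cut -> shift 4, weld -> shift 5, grind -> shift 2, bore -> shift 1, finish -> shift 6, anneal -> shift 3).

No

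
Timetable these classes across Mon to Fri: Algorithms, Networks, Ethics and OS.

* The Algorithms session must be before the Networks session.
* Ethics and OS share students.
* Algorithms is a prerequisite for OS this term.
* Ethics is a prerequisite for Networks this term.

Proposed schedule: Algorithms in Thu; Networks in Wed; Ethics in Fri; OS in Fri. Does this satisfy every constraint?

The Algorithms session must be before the Networks session — violated.
Ethics is a prerequisite for Networks this term — violated.
Algorithms is a prerequisite for OS this term — holds.
Ethics and OS share students — violated.

Invalid. Ethics is a prerequisite for Networks this term.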